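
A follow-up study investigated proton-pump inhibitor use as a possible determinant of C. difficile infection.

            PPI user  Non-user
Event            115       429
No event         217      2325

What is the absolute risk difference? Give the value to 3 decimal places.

0.191

Reading the table with exposure as columns: a = 115 (PPI user, case), b = 217 (PPI user, non-case), c = 429 (Non-user, case), d = 2325.
Risk in exposed = 115/332 = 0.346386; risk in unexposed = 429/2754 = 0.155773.
Risk difference = 0.346386 − 0.155773 = 0.190612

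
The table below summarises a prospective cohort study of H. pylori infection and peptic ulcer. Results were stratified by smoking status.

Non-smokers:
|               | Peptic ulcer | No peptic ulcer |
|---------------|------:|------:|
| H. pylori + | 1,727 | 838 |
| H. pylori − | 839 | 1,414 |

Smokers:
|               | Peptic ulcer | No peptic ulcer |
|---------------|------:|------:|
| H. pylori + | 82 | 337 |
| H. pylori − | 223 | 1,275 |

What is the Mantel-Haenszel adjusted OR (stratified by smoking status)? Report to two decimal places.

OR_MH = Σ(aᵢdᵢ/nᵢ) / Σ(bᵢcᵢ/nᵢ), where nᵢ is the stratum total.
Stratum 1 (Non-smokers): n = 4818; a·d/n = 1727·1414/4818 = 506.8447; b·c/n = 838·839/4818 = 145.9282
Stratum 2 (Smokers): n = 1917; a·d/n = 82·1275/1917 = 54.5383; b·c/n = 337·223/1917 = 39.2024
OR_MH = (506.8447 + 54.5383) / (145.9282 + 39.2024) = 561.3831 / 185.1306 = 3.03236

3.03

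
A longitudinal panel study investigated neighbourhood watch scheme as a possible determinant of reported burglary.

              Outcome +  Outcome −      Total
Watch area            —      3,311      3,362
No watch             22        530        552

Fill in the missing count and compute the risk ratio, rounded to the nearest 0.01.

0.38

The missing cell is in the exposed row: 3362 − 3311 = 51.
So a = 51, b = 3311, c = 22, d = 530.
RR = [a/(a+b)] / [c/(c+d)] = (51/3362) / (22/552) = 0.01517/0.03986 = 0.38062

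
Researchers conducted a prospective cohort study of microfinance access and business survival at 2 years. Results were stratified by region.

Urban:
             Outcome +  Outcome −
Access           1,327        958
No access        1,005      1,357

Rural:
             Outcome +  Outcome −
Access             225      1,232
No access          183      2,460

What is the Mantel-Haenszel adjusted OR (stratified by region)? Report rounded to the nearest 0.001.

1.993

OR_MH = Σ(aᵢdᵢ/nᵢ) / Σ(bᵢcᵢ/nᵢ), where nᵢ is the stratum total.
Stratum 1 (Urban): n = 4647; a·d/n = 1327·1357/4647 = 387.5057; b·c/n = 958·1005/4647 = 207.1853
Stratum 2 (Rural): n = 4100; a·d/n = 225·2460/4100 = 135.0000; b·c/n = 1232·183/4100 = 54.9893
OR_MH = (387.5057 + 135.0000) / (207.1853 + 54.9893) = 522.5057 / 262.1745 = 1.99297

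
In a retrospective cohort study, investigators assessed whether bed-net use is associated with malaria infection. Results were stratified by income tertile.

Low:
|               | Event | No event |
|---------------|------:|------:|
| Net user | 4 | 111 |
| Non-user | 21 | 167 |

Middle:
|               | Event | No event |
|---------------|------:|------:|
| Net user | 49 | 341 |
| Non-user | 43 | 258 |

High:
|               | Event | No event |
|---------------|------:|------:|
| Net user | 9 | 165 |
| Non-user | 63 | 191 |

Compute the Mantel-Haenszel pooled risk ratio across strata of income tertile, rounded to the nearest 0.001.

RR_MH = Σ(aᵢ·n₀ᵢ/nᵢ) / Σ(cᵢ·n₁ᵢ/nᵢ), with n₁ᵢ = aᵢ+bᵢ (exposed), n₀ᵢ = cᵢ+dᵢ (unexposed), nᵢ = n₁ᵢ+n₀ᵢ.
Stratum 1 (Low): n₁ = 115, n₀ = 188, n = 303; a·n₀/n = 4·188/303 = 2.4818; c·n₁/n = 21·115/303 = 7.9703
Stratum 2 (Middle): n₁ = 390, n₀ = 301, n = 691; a·n₀/n = 49·301/691 = 21.3444; c·n₁/n = 43·390/691 = 24.2692
Stratum 3 (High): n₁ = 174, n₀ = 254, n = 428; a·n₀/n = 9·254/428 = 5.3411; c·n₁/n = 63·174/428 = 25.6121
RR_MH = (2.4818 + 21.3444 + 5.3411) / (7.9703 + 24.2692 + 25.6121) = 29.1674 / 57.8516 = 0.50418

0.504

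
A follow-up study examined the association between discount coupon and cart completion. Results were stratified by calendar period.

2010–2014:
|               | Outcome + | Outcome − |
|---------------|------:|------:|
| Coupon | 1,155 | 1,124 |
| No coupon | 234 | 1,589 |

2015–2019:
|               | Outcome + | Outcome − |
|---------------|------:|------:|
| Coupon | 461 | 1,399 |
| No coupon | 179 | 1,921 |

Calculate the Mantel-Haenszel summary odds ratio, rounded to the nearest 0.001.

5.269

OR_MH = Σ(aᵢdᵢ/nᵢ) / Σ(bᵢcᵢ/nᵢ), where nᵢ is the stratum total.
Stratum 1 (2010–2014): n = 4102; a·d/n = 1155·1589/4102 = 447.4147; b·c/n = 1124·234/4102 = 64.1190
Stratum 2 (2015–2019): n = 3960; a·d/n = 461·1921/3960 = 223.6316; b·c/n = 1399·179/3960 = 63.2376
OR_MH = (447.4147 + 223.6316) / (64.1190 + 63.2376) = 671.0462 / 127.3566 = 5.26903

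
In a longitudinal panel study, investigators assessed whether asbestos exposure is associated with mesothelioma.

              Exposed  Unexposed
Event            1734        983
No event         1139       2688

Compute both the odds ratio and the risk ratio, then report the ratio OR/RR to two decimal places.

Reading the table with exposure as columns: a = 1734 (Exposed, case), b = 1139 (Exposed, non-case), c = 983 (Unexposed, case), d = 2688.
OR = (1734·2688)/(1139·983) = 4660992/1119637 = 4.16295
Risk in exposed = 1734/2873 = 0.60355; risk in unexposed = 983/3671 = 0.26777; RR = 2.25395
OR/RR = 4.16295 / 2.25395 = 1.84696
The outcome is not rare, so the OR lies further from 1 than the RR.

1.85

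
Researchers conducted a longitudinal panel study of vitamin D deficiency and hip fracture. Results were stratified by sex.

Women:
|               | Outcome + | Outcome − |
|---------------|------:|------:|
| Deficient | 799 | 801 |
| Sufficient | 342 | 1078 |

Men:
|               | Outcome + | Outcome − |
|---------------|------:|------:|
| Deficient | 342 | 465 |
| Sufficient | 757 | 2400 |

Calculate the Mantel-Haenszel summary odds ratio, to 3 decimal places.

2.742

OR_MH = Σ(aᵢdᵢ/nᵢ) / Σ(bᵢcᵢ/nᵢ), where nᵢ is the stratum total.
Stratum 1 (Women): n = 3020; a·d/n = 799·1078/3020 = 285.2060; b·c/n = 801·342/3020 = 90.7093
Stratum 2 (Men): n = 3964; a·d/n = 342·2400/3964 = 207.0636; b·c/n = 465·757/3964 = 88.8005
OR_MH = (285.2060 + 207.0636) / (90.7093 + 88.8005) = 492.2695 / 179.5097 = 2.74230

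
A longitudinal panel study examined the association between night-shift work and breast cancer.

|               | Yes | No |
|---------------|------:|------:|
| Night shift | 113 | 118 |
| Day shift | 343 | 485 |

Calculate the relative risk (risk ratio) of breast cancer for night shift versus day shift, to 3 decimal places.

Cells: a = 113, b = 118, c = 343, d = 485.
Risk in exposed = 113/231 = 0.48918; risk in unexposed = 343/828 = 0.41425.
RR = 0.48918 / 0.41425 = 1.18087
The risk among the exposed is 1.18 times that among the unexposed.

1.181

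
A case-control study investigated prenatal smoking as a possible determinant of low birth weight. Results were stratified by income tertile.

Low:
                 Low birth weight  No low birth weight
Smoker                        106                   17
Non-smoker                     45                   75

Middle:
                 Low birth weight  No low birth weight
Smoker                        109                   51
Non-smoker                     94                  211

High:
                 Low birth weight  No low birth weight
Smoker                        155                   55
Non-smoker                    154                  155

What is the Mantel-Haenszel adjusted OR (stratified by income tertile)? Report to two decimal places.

OR_MH = Σ(aᵢdᵢ/nᵢ) / Σ(bᵢcᵢ/nᵢ), where nᵢ is the stratum total.
Stratum 1 (Low): n = 243; a·d/n = 106·75/243 = 32.7160; b·c/n = 17·45/243 = 3.1481
Stratum 2 (Middle): n = 465; a·d/n = 109·211/465 = 49.4602; b·c/n = 51·94/465 = 10.3097
Stratum 3 (High): n = 519; a·d/n = 155·155/519 = 46.2909; b·c/n = 55·154/519 = 16.3198
OR_MH = (32.7160 + 49.4602 + 46.2909) / (3.1481 + 10.3097 + 16.3198) = 128.4672 / 29.7777 = 4.31421

4.31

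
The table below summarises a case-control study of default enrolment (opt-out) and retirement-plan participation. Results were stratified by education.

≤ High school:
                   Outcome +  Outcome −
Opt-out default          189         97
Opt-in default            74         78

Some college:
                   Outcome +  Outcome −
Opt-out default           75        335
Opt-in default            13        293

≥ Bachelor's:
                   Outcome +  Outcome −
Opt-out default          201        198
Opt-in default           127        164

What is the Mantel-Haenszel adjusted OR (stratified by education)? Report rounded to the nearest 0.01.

1.90

OR_MH = Σ(aᵢdᵢ/nᵢ) / Σ(bᵢcᵢ/nᵢ), where nᵢ is the stratum total.
Stratum 1 (≤ High school): n = 438; a·d/n = 189·78/438 = 33.6575; b·c/n = 97·74/438 = 16.3881
Stratum 2 (Some college): n = 716; a·d/n = 75·293/716 = 30.6913; b·c/n = 335·13/716 = 6.0824
Stratum 3 (≥ Bachelor's): n = 690; a·d/n = 201·164/690 = 47.7739; b·c/n = 198·127/690 = 36.4435
OR_MH = (33.6575 + 30.6913 + 47.7739) / (16.3881 + 6.0824 + 36.4435) = 112.1228 / 58.9140 = 1.90316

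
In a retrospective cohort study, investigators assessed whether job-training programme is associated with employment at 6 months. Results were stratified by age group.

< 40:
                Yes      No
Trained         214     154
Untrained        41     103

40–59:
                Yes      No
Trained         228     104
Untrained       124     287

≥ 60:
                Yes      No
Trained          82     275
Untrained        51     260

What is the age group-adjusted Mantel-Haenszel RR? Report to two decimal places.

2.00

RR_MH = Σ(aᵢ·n₀ᵢ/nᵢ) / Σ(cᵢ·n₁ᵢ/nᵢ), with n₁ᵢ = aᵢ+bᵢ (exposed), n₀ᵢ = cᵢ+dᵢ (unexposed), nᵢ = n₁ᵢ+n₀ᵢ.
Stratum 1 (< 40): n₁ = 368, n₀ = 144, n = 512; a·n₀/n = 214·144/512 = 60.1875; c·n₁/n = 41·368/512 = 29.4688
Stratum 2 (40–59): n₁ = 332, n₀ = 411, n = 743; a·n₀/n = 228·411/743 = 126.1211; c·n₁/n = 124·332/743 = 55.4078
Stratum 3 (≥ 60): n₁ = 357, n₀ = 311, n = 668; a·n₀/n = 82·311/668 = 38.1766; c·n₁/n = 51·357/668 = 27.2560
RR_MH = (60.1875 + 126.1211 + 38.1766) / (29.4688 + 55.4078 + 27.2560) = 224.4853 / 112.1325 = 2.00196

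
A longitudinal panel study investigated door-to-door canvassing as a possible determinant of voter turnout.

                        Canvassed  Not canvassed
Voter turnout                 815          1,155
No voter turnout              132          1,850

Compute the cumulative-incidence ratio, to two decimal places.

2.24

Reading the table with exposure as columns: a = 815 (Canvassed, case), b = 132 (Canvassed, non-case), c = 1155 (Not canvassed, case), d = 1850.
Risk in exposed = 815/947 = 0.86061; risk in unexposed = 1155/3005 = 0.38436.
RR = 0.86061 / 0.38436 = 2.23908
The risk among the exposed is 2.24 times that among the unexposed.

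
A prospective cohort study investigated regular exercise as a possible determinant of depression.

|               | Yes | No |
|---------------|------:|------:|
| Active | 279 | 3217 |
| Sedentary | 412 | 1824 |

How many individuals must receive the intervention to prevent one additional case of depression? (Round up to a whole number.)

Risk in treated group = 279/3496 = 0.07981; risk in control = 412/2236 = 0.18426.
Absolute risk reduction = 0.18426 − 0.07981 = 0.10445
NNT = 1 / ARR = 1 / 0.10445 = 9.574 → round up → 10

10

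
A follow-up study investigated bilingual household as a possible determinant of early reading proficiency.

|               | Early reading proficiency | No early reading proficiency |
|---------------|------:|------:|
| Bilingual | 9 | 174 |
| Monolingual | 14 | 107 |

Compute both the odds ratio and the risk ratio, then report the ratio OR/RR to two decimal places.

Cells: a = 9, b = 174, c = 14, d = 107.
OR = (9·107)/(174·14) = 963/2436 = 0.39532
Risk in exposed = 9/183 = 0.04918; risk in unexposed = 14/121 = 0.11570; RR = 0.42506
OR/RR = 0.39532 / 0.42506 = 0.93004
The outcome is not rare, so the OR lies further from 1 than the RR.

0.93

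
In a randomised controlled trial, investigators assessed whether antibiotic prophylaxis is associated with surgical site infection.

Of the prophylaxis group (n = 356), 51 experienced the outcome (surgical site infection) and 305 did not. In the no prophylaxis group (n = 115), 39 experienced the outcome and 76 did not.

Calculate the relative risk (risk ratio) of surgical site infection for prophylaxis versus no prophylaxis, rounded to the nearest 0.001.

0.422

From the description: a = 51, b = 305, c = 39, d = 76.
Risk in exposed = 51/356 = 0.14326; risk in unexposed = 39/115 = 0.33913.
RR = 0.14326 / 0.33913 = 0.42243
The risk is 58% lower among the exposed than among the unexposed.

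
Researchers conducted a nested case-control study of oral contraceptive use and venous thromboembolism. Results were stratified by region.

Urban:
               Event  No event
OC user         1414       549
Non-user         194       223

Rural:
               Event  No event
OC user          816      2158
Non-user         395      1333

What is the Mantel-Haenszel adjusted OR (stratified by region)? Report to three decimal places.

1.610

OR_MH = Σ(aᵢdᵢ/nᵢ) / Σ(bᵢcᵢ/nᵢ), where nᵢ is the stratum total.
Stratum 1 (Urban): n = 2380; a·d/n = 1414·223/2380 = 132.4882; b·c/n = 549·194/2380 = 44.7504
Stratum 2 (Rural): n = 4702; a·d/n = 816·1333/4702 = 231.3330; b·c/n = 2158·395/4702 = 181.2867
OR_MH = (132.4882 + 231.3330) / (44.7504 + 181.2867) = 363.8213 / 226.0371 = 1.60956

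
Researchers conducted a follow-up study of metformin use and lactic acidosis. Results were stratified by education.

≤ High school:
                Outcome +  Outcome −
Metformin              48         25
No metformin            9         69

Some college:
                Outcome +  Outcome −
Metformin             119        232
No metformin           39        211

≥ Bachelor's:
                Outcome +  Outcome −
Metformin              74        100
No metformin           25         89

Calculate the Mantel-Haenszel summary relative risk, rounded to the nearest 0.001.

RR_MH = Σ(aᵢ·n₀ᵢ/nᵢ) / Σ(cᵢ·n₁ᵢ/nᵢ), with n₁ᵢ = aᵢ+bᵢ (exposed), n₀ᵢ = cᵢ+dᵢ (unexposed), nᵢ = n₁ᵢ+n₀ᵢ.
Stratum 1 (≤ High school): n₁ = 73, n₀ = 78, n = 151; a·n₀/n = 48·78/151 = 24.7947; c·n₁/n = 9·73/151 = 4.3510
Stratum 2 (Some college): n₁ = 351, n₀ = 250, n = 601; a·n₀/n = 119·250/601 = 49.5008; c·n₁/n = 39·351/601 = 22.7770
Stratum 3 (≥ Bachelor's): n₁ = 174, n₀ = 114, n = 288; a·n₀/n = 74·114/288 = 29.2917; c·n₁/n = 25·174/288 = 15.1042
RR_MH = (24.7947 + 49.5008 + 29.2917) / (4.3510 + 22.7770 + 15.1042) = 103.5872 / 42.2322 = 2.45280

2.453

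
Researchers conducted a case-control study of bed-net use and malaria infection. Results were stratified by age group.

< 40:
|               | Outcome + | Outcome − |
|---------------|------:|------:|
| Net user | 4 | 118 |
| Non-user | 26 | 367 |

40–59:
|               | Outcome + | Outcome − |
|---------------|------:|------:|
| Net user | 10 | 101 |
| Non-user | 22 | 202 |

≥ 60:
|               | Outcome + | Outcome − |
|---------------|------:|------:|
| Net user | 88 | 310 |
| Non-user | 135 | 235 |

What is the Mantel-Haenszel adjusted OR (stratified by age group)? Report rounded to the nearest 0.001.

0.534

OR_MH = Σ(aᵢdᵢ/nᵢ) / Σ(bᵢcᵢ/nᵢ), where nᵢ is the stratum total.
Stratum 1 (< 40): n = 515; a·d/n = 4·367/515 = 2.8505; b·c/n = 118·26/515 = 5.9573
Stratum 2 (40–59): n = 335; a·d/n = 10·202/335 = 6.0299; b·c/n = 101·22/335 = 6.6328
Stratum 3 (≥ 60): n = 768; a·d/n = 88·235/768 = 26.9271; b·c/n = 310·135/768 = 54.4922
OR_MH = (2.8505 + 6.0299 + 26.9271) / (5.9573 + 6.6328 + 54.4922) = 35.8074 / 67.0823 = 0.53378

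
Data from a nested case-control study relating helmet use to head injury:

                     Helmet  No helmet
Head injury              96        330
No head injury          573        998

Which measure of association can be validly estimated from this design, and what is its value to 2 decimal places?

0.51

Reading the table with exposure as columns: a = 96 (Helmet, case), b = 573 (Helmet, non-case), c = 330 (No helmet, case), d = 998.
This is a nested case-control study: participants were sampled on outcome status, so risks in the source population cannot be estimated directly — relative risk is not valid here. The odds ratio is the appropriate measure.
OR = (a·d)/(b·c) = (96 × 998) / (573 × 330) = 95808 / 189090 = 0.50668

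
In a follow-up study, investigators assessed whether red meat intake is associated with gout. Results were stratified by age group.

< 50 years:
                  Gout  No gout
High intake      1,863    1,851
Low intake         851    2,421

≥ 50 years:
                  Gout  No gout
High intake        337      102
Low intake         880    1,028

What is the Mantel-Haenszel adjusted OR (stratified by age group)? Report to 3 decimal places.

OR_MH = Σ(aᵢdᵢ/nᵢ) / Σ(bᵢcᵢ/nᵢ), where nᵢ is the stratum total.
Stratum 1 (< 50 years): n = 6986; a·d/n = 1863·2421/6986 = 645.6231; b·c/n = 1851·851/6986 = 225.4797
Stratum 2 (≥ 50 years): n = 2347; a·d/n = 337·1028/2347 = 147.6080; b·c/n = 102·880/2347 = 38.2446
OR_MH = (645.6231 + 147.6080) / (225.4797 + 38.2446) = 793.2311 / 263.7242 = 3.00781

3.008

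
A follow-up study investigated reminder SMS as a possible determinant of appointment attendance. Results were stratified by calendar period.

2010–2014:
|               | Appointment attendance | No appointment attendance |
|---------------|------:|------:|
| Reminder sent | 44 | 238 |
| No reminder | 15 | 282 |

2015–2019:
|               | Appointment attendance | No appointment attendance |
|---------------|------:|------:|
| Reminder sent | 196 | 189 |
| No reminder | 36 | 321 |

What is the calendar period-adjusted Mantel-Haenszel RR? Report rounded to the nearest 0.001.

4.498

RR_MH = Σ(aᵢ·n₀ᵢ/nᵢ) / Σ(cᵢ·n₁ᵢ/nᵢ), with n₁ᵢ = aᵢ+bᵢ (exposed), n₀ᵢ = cᵢ+dᵢ (unexposed), nᵢ = n₁ᵢ+n₀ᵢ.
Stratum 1 (2010–2014): n₁ = 282, n₀ = 297, n = 579; a·n₀/n = 44·297/579 = 22.5699; c·n₁/n = 15·282/579 = 7.3057
Stratum 2 (2015–2019): n₁ = 385, n₀ = 357, n = 742; a·n₀/n = 196·357/742 = 94.3019; c·n₁/n = 36·385/742 = 18.6792
RR_MH = (22.5699 + 94.3019) / (7.3057 + 18.6792) = 116.8718 / 25.9849 = 4.49767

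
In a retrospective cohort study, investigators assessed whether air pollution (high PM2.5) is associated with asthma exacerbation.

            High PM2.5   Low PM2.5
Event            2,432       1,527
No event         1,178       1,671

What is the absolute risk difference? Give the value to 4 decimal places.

Reading the table with exposure as columns: a = 2432 (High PM2.5, case), b = 1178 (High PM2.5, non-case), c = 1527 (Low PM2.5, case), d = 1671.
Risk in exposed = 2432/3610 = 0.673684; risk in unexposed = 1527/3198 = 0.477486.
Risk difference = 0.673684 − 0.477486 = 0.196198

0.1962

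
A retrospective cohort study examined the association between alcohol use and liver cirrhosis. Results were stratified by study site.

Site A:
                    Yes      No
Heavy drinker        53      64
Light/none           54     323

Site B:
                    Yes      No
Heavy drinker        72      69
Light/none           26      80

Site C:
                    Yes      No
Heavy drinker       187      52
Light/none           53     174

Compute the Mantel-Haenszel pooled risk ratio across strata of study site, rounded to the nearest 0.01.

2.96

RR_MH = Σ(aᵢ·n₀ᵢ/nᵢ) / Σ(cᵢ·n₁ᵢ/nᵢ), with n₁ᵢ = aᵢ+bᵢ (exposed), n₀ᵢ = cᵢ+dᵢ (unexposed), nᵢ = n₁ᵢ+n₀ᵢ.
Stratum 1 (Site A): n₁ = 117, n₀ = 377, n = 494; a·n₀/n = 53·377/494 = 40.4474; c·n₁/n = 54·117/494 = 12.7895
Stratum 2 (Site B): n₁ = 141, n₀ = 106, n = 247; a·n₀/n = 72·106/247 = 30.8988; c·n₁/n = 26·141/247 = 14.8421
Stratum 3 (Site C): n₁ = 239, n₀ = 227, n = 466; a·n₀/n = 187·227/466 = 91.0923; c·n₁/n = 53·239/466 = 27.1824
RR_MH = (40.4474 + 30.8988 + 91.0923) / (12.7895 + 14.8421 + 27.1824) = 162.4384 / 54.8140 = 2.96345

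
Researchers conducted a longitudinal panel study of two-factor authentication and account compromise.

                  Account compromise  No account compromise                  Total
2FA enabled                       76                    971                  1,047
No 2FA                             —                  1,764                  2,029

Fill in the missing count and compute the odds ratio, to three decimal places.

The missing cell is in the unexposed row: 2029 − 1764 = 265.
So a = 76, b = 971, c = 265, d = 1764.
OR = (a·d)/(b·c) = (76 × 1764) / (971 × 265) = 134064 / 257315 = 0.52101

0.521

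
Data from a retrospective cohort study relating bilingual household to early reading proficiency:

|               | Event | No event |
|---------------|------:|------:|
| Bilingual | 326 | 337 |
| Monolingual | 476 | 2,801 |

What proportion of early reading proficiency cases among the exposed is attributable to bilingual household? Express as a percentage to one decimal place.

Cells: a = 326, b = 337, c = 476, d = 2801.
Risk in exposed = 326/663 = 0.49170; risk in unexposed = 476/3277 = 0.14525.
RR = 0.49170/0.14525 = 3.38512
AR% = (RR − 1)/RR × 100 = (3.38512 − 1)/3.38512 × 100 = 70.4589%

70.5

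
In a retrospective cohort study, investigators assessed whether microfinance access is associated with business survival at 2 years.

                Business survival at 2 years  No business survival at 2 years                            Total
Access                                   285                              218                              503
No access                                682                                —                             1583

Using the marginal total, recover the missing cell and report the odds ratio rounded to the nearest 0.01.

The missing cell is in the unexposed row: 1583 − 682 = 901.
So a = 285, b = 218, c = 682, d = 901.
OR = (a·d)/(b·c) = (285 × 901) / (218 × 682) = 256785 / 148676 = 1.72714

1.73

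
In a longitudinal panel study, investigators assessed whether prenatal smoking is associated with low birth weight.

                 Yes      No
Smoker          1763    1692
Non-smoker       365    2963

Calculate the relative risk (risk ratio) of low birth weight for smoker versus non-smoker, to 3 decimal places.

4.653

Cells: a = 1763, b = 1692, c = 365, d = 2963.
Risk in exposed = 1763/3455 = 0.51027; risk in unexposed = 365/3328 = 0.10968.
RR = 0.51027 / 0.10968 = 4.65259
The risk among the exposed is 4.65 times that among the unexposed.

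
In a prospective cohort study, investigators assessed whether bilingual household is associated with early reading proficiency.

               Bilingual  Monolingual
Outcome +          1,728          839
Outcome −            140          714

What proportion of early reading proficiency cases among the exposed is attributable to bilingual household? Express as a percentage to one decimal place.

41.6

Reading the table with exposure as columns: a = 1728 (Bilingual, case), b = 140 (Bilingual, non-case), c = 839 (Monolingual, case), d = 714.
Risk in exposed = 1728/1868 = 0.92505; risk in unexposed = 839/1553 = 0.54024.
RR = 0.92505/0.54024 = 1.71229
AR% = (RR − 1)/RR × 100 = (1.71229 − 1)/1.71229 × 100 = 41.5985%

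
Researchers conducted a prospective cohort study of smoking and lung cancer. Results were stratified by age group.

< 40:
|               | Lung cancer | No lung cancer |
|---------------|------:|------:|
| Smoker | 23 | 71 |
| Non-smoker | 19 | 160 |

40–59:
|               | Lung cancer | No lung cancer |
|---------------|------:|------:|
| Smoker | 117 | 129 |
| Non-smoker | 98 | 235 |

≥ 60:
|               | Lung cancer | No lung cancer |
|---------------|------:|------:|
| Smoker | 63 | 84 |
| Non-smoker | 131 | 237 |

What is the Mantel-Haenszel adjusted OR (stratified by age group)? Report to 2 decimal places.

OR_MH = Σ(aᵢdᵢ/nᵢ) / Σ(bᵢcᵢ/nᵢ), where nᵢ is the stratum total.
Stratum 1 (< 40): n = 273; a·d/n = 23·160/273 = 13.4799; b·c/n = 71·19/273 = 4.9414
Stratum 2 (40–59): n = 579; a·d/n = 117·235/579 = 47.4870; b·c/n = 129·98/579 = 21.8342
Stratum 3 (≥ 60): n = 515; a·d/n = 63·237/515 = 28.9922; b·c/n = 84·131/515 = 21.3670
OR_MH = (13.4799 + 47.4870 + 28.9922) / (4.9414 + 21.8342 + 21.3670) = 89.9591 / 48.1426 = 1.86860

1.87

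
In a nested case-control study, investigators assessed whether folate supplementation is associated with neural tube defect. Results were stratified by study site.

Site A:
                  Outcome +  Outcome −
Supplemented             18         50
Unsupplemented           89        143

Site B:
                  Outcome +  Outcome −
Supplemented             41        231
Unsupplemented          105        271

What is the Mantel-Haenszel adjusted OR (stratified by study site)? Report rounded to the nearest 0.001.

OR_MH = Σ(aᵢdᵢ/nᵢ) / Σ(bᵢcᵢ/nᵢ), where nᵢ is the stratum total.
Stratum 1 (Site A): n = 300; a·d/n = 18·143/300 = 8.5800; b·c/n = 50·89/300 = 14.8333
Stratum 2 (Site B): n = 648; a·d/n = 41·271/648 = 17.1466; b·c/n = 231·105/648 = 37.4306
OR_MH = (8.5800 + 17.1466) / (14.8333 + 37.4306) = 25.7266 / 52.2639 = 0.49224

0.492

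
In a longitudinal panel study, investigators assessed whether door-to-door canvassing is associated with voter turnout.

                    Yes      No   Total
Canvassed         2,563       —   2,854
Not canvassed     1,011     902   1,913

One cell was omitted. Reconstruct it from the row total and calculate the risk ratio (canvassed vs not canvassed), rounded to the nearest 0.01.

1.70

The missing cell is in the exposed row: 2854 − 2563 = 291.
So a = 2563, b = 291, c = 1011, d = 902.
RR = [a/(a+b)] / [c/(c+d)] = (2563/2854) / (1011/1913) = 0.89804/0.52849 = 1.69925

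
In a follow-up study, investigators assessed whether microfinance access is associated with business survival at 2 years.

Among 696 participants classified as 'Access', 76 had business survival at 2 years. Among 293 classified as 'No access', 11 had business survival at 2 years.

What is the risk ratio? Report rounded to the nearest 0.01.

2.91

From the description: a = 76, b = 620, c = 11, d = 282.
Risk in exposed = 76/696 = 0.10920; risk in unexposed = 11/293 = 0.03754.
RR = 0.10920 / 0.03754 = 2.90857
The risk among the exposed is 2.91 times that among the unexposed.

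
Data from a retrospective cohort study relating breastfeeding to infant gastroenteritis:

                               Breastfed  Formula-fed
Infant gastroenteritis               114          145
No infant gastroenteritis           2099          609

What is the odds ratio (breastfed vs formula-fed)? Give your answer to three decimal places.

0.228

Reading the table with exposure as columns: a = 114 (Breastfed, case), b = 2099 (Breastfed, non-case), c = 145 (Formula-fed, case), d = 609.
OR = (a·d)/(b·c) = (114 × 609) / (2099 × 145) = 69426 / 304355 = 0.22811
Exposure is associated with lower odds of infant gastroenteritis (OR = 0.23 < 1).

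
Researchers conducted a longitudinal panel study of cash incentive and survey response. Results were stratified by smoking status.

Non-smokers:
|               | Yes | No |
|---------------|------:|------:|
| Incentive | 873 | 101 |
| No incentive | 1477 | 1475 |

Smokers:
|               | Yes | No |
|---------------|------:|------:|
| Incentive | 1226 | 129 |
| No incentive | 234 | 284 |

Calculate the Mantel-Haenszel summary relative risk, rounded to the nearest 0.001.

1.858

RR_MH = Σ(aᵢ·n₀ᵢ/nᵢ) / Σ(cᵢ·n₁ᵢ/nᵢ), with n₁ᵢ = aᵢ+bᵢ (exposed), n₀ᵢ = cᵢ+dᵢ (unexposed), nᵢ = n₁ᵢ+n₀ᵢ.
Stratum 1 (Non-smokers): n₁ = 974, n₀ = 2952, n = 3926; a·n₀/n = 873·2952/3926 = 656.4177; c·n₁/n = 1477·974/3926 = 366.4284
Stratum 2 (Smokers): n₁ = 1355, n₀ = 518, n = 1873; a·n₀/n = 1226·518/1873 = 339.0646; c·n₁/n = 234·1355/1873 = 169.2846
RR_MH = (656.4177 + 339.0646) / (366.4284 + 169.2846) = 995.4823 / 535.7130 = 1.85824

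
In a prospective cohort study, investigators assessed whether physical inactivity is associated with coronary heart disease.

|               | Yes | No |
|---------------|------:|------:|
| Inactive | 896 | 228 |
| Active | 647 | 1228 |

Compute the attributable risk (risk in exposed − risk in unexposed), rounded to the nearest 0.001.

Cells: a = 896, b = 228, c = 647, d = 1228.
Risk in exposed = 896/1124 = 0.797153; risk in unexposed = 647/1875 = 0.345067.
Risk difference = 0.797153 − 0.345067 = 0.452086

0.452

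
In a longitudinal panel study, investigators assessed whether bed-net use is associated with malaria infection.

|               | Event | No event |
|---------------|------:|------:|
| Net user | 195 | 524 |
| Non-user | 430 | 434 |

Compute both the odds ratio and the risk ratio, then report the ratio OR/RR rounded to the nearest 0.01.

0.69

Cells: a = 195, b = 524, c = 430, d = 434.
OR = (195·434)/(524·430) = 84630/225320 = 0.37560
Risk in exposed = 195/719 = 0.27121; risk in unexposed = 430/864 = 0.49769; RR = 0.54494
OR/RR = 0.37560 / 0.54494 = 0.68924
The outcome is not rare, so the OR lies further from 1 than the RR.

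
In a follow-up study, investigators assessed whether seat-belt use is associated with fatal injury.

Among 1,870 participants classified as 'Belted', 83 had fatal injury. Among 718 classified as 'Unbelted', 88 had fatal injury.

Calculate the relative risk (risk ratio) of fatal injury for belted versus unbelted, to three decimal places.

From the description: a = 83, b = 1787, c = 88, d = 630.
Risk in exposed = 83/1870 = 0.04439; risk in unexposed = 88/718 = 0.12256.
RR = 0.04439 / 0.12256 = 0.36214
The risk is 64% lower among the exposed than among the unexposed.

0.362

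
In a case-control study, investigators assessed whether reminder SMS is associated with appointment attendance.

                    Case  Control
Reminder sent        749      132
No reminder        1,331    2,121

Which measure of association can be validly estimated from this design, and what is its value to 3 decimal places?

Cells: a = 749, b = 132, c = 1331, d = 2121.
This is a case-control study: participants were sampled on outcome status, so risks in the source population cannot be estimated directly — relative risk is not valid here. The odds ratio is the appropriate measure.
OR = (a·d)/(b·c) = (749 × 2121) / (132 × 1331) = 1588629 / 175692 = 9.04212

9.042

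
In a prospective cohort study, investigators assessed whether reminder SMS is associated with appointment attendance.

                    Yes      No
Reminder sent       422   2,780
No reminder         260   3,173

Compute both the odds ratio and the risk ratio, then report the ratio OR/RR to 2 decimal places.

1.06

Cells: a = 422, b = 2780, c = 260, d = 3173.
OR = (422·3173)/(2780·260) = 1339006/722800 = 1.85253
Risk in exposed = 422/3202 = 0.13179; risk in unexposed = 260/3433 = 0.07574; RR = 1.74017
OR/RR = 1.85253 / 1.74017 = 1.06457
The outcome is not rare, so the OR lies further from 1 than the RR.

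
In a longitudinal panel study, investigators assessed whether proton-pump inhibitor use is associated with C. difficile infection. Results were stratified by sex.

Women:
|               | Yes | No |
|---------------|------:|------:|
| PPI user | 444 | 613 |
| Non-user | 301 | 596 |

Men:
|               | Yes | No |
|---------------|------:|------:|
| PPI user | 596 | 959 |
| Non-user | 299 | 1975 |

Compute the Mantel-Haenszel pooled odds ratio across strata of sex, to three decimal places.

OR_MH = Σ(aᵢdᵢ/nᵢ) / Σ(bᵢcᵢ/nᵢ), where nᵢ is the stratum total.
Stratum 1 (Women): n = 1954; a·d/n = 444·596/1954 = 135.4268; b·c/n = 613·301/1954 = 94.4284
Stratum 2 (Men): n = 3829; a·d/n = 596·1975/3829 = 307.4171; b·c/n = 959·299/3829 = 74.8867
OR_MH = (135.4268 + 307.4171) / (94.4284 + 74.8867) = 442.8439 / 169.3150 = 2.61550

2.616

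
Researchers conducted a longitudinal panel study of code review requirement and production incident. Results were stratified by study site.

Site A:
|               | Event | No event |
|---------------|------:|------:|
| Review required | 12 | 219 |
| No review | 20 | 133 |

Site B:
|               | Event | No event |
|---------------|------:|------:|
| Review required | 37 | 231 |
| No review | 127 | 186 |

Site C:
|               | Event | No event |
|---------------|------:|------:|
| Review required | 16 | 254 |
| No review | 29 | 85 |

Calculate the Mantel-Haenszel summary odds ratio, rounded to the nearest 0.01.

0.24

OR_MH = Σ(aᵢdᵢ/nᵢ) / Σ(bᵢcᵢ/nᵢ), where nᵢ is the stratum total.
Stratum 1 (Site A): n = 384; a·d/n = 12·133/384 = 4.1562; b·c/n = 219·20/384 = 11.4062
Stratum 2 (Site B): n = 581; a·d/n = 37·186/581 = 11.8451; b·c/n = 231·127/581 = 50.4940
Stratum 3 (Site C): n = 384; a·d/n = 16·85/384 = 3.5417; b·c/n = 254·29/384 = 19.1823
OR_MH = (4.1562 + 11.8451 + 3.5417) / (11.4062 + 50.4940 + 19.1823) = 19.5430 / 81.0825 = 0.24103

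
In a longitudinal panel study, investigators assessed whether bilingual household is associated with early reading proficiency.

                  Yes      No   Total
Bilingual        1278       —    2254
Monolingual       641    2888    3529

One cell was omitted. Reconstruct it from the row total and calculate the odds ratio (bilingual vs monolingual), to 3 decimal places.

The missing cell is in the exposed row: 2254 − 1278 = 976.
So a = 1278, b = 976, c = 641, d = 2888.
OR = (a·d)/(b·c) = (1278 × 2888) / (976 × 641) = 3690864 / 625616 = 5.89957

5.900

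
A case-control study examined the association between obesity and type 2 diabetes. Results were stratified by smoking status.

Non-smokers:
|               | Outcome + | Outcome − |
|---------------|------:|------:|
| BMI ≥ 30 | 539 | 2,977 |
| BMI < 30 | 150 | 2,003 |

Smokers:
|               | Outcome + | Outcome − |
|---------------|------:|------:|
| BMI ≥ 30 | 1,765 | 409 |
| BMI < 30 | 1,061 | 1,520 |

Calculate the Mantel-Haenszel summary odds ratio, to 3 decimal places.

4.438

OR_MH = Σ(aᵢdᵢ/nᵢ) / Σ(bᵢcᵢ/nᵢ), where nᵢ is the stratum total.
Stratum 1 (Non-smokers): n = 5669; a·d/n = 539·2003/5669 = 190.4422; b·c/n = 2977·150/5669 = 78.7705
Stratum 2 (Smokers): n = 4755; a·d/n = 1765·1520/4755 = 564.2061; b·c/n = 409·1061/4755 = 91.2616
OR_MH = (190.4422 + 564.2061) / (78.7705 + 91.2616) = 754.6483 / 170.0321 = 4.43827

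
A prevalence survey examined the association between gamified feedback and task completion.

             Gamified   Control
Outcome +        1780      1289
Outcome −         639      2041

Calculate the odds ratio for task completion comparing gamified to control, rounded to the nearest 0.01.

Reading the table with exposure as columns: a = 1780 (Gamified, case), b = 639 (Gamified, non-case), c = 1289 (Control, case), d = 2041.
OR = (a·d)/(b·c) = (1780 × 2041) / (639 × 1289) = 3632980 / 823671 = 4.41072
The odds of task completion are about 4.41 times as high in the gamified group.

4.41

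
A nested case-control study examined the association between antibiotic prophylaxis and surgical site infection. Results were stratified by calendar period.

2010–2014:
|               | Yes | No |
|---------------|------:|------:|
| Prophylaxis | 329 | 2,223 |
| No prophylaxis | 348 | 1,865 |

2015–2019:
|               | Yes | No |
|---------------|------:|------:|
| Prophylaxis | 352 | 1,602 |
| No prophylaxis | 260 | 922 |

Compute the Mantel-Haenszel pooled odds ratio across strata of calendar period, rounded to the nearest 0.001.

0.787

OR_MH = Σ(aᵢdᵢ/nᵢ) / Σ(bᵢcᵢ/nᵢ), where nᵢ is the stratum total.
Stratum 1 (2010–2014): n = 4765; a·d/n = 329·1865/4765 = 128.7692; b·c/n = 2223·348/4765 = 162.3513
Stratum 2 (2015–2019): n = 3136; a·d/n = 352·922/3136 = 103.4898; b·c/n = 1602·260/3136 = 132.8189
OR_MH = (128.7692 + 103.4898) / (162.3513 + 132.8189) = 232.2589 / 295.1702 = 0.78686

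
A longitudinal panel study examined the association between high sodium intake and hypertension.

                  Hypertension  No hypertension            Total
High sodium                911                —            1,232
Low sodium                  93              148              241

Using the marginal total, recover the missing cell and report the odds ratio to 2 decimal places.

4.52

The missing cell is in the exposed row: 1232 − 911 = 321.
So a = 911, b = 321, c = 93, d = 148.
OR = (a·d)/(b·c) = (911 × 148) / (321 × 93) = 134828 / 29853 = 4.51640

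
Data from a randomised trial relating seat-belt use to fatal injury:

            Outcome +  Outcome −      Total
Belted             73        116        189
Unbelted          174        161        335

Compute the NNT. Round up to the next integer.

8

Risk in treated group = 73/189 = 0.38624; risk in control = 174/335 = 0.51940.
Absolute risk reduction = 0.51940 − 0.38624 = 0.13316
NNT = 1 / ARR = 1 / 0.13316 = 7.510 → round up → 8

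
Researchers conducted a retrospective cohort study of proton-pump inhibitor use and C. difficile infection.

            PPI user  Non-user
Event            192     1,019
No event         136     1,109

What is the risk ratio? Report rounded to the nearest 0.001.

Reading the table with exposure as columns: a = 192 (PPI user, case), b = 136 (PPI user, non-case), c = 1019 (Non-user, case), d = 1109.
Risk in exposed = 192/328 = 0.58537; risk in unexposed = 1019/2128 = 0.47885.
RR = 0.58537 / 0.47885 = 1.22243
The risk among the exposed is 1.22 times that among the unexposed.

1.222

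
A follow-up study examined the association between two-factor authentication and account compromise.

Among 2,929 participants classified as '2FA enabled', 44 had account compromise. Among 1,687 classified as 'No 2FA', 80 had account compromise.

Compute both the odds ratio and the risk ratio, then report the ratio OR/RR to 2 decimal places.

From the description: a = 44, b = 2885, c = 80, d = 1607.
OR = (44·1607)/(2885·80) = 70708/230800 = 0.30636
Risk in exposed = 44/2929 = 0.01502; risk in unexposed = 80/1687 = 0.04742; RR = 0.31678
OR/RR = 0.30636 / 0.31678 = 0.96711
The outcome is rare in both groups, so OR ≈ RR (ratio near 1).

0.97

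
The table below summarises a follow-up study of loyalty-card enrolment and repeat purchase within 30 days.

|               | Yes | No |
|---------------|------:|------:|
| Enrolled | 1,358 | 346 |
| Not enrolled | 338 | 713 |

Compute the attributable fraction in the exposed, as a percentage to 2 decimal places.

59.65

Cells: a = 1358, b = 346, c = 338, d = 713.
Risk in exposed = 1358/1704 = 0.79695; risk in unexposed = 338/1051 = 0.32160.
RR = 0.79695/0.32160 = 2.47808
AR% = (RR − 1)/RR × 100 = (2.47808 − 1)/2.47808 × 100 = 59.6463%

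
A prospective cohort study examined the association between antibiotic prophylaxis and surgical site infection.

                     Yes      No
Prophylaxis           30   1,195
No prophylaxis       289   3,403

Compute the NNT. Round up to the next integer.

19

Risk in treated group = 30/1225 = 0.02449; risk in control = 289/3692 = 0.07828.
Absolute risk reduction = 0.07828 − 0.02449 = 0.05379
NNT = 1 / ARR = 1 / 0.05379 = 18.592 → round up → 19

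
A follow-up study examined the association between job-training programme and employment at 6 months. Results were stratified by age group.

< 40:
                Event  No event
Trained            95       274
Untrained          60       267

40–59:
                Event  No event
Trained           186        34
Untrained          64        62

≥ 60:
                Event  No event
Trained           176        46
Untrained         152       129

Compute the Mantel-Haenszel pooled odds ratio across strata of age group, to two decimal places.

OR_MH = Σ(aᵢdᵢ/nᵢ) / Σ(bᵢcᵢ/nᵢ), where nᵢ is the stratum total.
Stratum 1 (< 40): n = 696; a·d/n = 95·267/696 = 36.4440; b·c/n = 274·60/696 = 23.6207
Stratum 2 (40–59): n = 346; a·d/n = 186·62/346 = 33.3295; b·c/n = 34·64/346 = 6.2890
Stratum 3 (≥ 60): n = 503; a·d/n = 176·129/503 = 45.1372; b·c/n = 46·152/503 = 13.9006
OR_MH = (36.4440 + 33.3295 + 45.1372) / (23.6207 + 6.2890 + 13.9006) = 114.9106 / 43.8103 = 2.62291

2.62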